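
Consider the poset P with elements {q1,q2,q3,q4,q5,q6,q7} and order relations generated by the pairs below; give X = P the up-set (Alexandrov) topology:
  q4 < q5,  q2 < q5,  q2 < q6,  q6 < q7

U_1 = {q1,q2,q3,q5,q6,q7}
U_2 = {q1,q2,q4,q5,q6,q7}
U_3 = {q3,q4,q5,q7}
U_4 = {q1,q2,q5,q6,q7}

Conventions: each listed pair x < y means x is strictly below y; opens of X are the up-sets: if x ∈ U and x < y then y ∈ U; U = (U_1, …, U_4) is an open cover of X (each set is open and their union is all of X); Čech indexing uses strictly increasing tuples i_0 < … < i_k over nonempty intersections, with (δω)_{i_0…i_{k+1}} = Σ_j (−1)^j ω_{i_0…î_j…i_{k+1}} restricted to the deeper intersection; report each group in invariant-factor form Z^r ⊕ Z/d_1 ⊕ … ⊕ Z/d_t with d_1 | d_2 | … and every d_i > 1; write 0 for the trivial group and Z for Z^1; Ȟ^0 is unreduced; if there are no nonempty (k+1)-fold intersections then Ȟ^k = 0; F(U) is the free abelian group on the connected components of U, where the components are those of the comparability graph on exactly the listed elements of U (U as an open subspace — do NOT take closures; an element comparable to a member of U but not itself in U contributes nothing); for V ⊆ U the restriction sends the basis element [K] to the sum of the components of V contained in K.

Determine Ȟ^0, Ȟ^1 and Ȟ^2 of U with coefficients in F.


Ȟ^0(U;F) ≅ Z^3, Ȟ^1(U;F) ≅ 0 and Ȟ^2(U;F) ≅ 0

nonempty overlaps:
  U12={q1,q2,q5,q6,q7} U13={q3,q5,q7} U14={q1,q2,q5,q6,q7} U23={q4,q5,q7} U24={q1,q2,q5,q6,q7} U34={q5,q7}
  U123={q5,q7} U124={q1,q2,q5,q6,q7} U134={q5,q7} U234={q5,q7}
  U1234={q5,q7}
components per intersection:
  U1: {q1} {q2,q5,q6,q7} {q3}
  U2: {q1} {q2,q4,q5,q6,q7}
  U3: {q3} {q4,q5} {q7}
  U4: {q1} {q2,q5,q6,q7}
  U12: {q1} {q2,q5,q6,q7}
  U13: {q3} {q5} {q7}
  U14: {q1} {q2,q5,q6,q7}
  U23: {q4,q5} {q7}
  U24: {q1} {q2,q5,q6,q7}
  U34: {q5} {q7}
  U123: {q5} {q7}
  U124: {q1} {q2,q5,q6,q7}
  U134: {q5} {q7}
  U234: {q5} {q7}
  U1234: {q5} {q7}
C dims 10,13,8,2; δ0: rk 7, SNF 1^7; δ1: rk 6, SNF 1^6; δ2: rk 2, SNF 1^2
degree 0: 10−7−0 = 3 → Ȟ^0 ≅ Z^3
degree 1: 13−6−7 = 0 → Ȟ^1 ≅ 0
degree 2: 8−2−6 = 0 → Ȟ^2 ≅ 0


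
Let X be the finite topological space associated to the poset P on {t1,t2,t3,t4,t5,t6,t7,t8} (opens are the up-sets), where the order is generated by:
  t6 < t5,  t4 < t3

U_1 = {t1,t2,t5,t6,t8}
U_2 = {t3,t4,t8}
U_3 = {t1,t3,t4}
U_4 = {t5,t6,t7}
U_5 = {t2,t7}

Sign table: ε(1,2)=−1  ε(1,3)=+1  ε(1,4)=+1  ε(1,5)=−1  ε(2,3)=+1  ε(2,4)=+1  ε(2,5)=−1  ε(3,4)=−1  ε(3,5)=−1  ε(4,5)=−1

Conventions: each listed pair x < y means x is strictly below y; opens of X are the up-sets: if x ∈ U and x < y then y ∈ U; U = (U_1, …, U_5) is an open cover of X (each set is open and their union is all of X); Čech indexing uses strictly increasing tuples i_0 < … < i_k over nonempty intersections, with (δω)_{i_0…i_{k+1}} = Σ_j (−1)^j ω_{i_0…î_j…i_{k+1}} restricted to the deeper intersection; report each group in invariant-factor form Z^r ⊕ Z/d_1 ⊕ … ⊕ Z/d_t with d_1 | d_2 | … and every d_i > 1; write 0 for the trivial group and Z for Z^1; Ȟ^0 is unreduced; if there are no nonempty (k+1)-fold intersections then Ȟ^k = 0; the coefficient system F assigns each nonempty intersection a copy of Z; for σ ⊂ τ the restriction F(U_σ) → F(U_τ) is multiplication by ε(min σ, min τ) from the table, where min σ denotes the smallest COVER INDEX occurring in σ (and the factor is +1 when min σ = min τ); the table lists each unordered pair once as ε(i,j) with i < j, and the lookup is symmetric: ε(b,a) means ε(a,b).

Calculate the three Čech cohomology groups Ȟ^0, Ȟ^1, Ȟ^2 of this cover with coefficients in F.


nerve of the cover:
  U12={t8} U13={t1} U14={t5,t6} U15={t2} U23={t3,t4} U45={t7}
C dims 5,6; δ0: rk 5, SNF 1^4·2
Ȟ^0 = (5 − 5) − 0 = 0, so Ȟ^0 ≅ 0
Ȟ^1 = (6 − 0) − 5 = 1 plus torsion [2], so Ȟ^1 ≅ Z ⊕ Z/2
Ȟ^2 = (0 − 0) − 0 = 0, so Ȟ^2 ≅ 0

Ȟ^0(U;F) ≅ 0, Ȟ^1(U;F) ≅ Z ⊕ Z/2 and Ȟ^2(U;F) ≅ 0


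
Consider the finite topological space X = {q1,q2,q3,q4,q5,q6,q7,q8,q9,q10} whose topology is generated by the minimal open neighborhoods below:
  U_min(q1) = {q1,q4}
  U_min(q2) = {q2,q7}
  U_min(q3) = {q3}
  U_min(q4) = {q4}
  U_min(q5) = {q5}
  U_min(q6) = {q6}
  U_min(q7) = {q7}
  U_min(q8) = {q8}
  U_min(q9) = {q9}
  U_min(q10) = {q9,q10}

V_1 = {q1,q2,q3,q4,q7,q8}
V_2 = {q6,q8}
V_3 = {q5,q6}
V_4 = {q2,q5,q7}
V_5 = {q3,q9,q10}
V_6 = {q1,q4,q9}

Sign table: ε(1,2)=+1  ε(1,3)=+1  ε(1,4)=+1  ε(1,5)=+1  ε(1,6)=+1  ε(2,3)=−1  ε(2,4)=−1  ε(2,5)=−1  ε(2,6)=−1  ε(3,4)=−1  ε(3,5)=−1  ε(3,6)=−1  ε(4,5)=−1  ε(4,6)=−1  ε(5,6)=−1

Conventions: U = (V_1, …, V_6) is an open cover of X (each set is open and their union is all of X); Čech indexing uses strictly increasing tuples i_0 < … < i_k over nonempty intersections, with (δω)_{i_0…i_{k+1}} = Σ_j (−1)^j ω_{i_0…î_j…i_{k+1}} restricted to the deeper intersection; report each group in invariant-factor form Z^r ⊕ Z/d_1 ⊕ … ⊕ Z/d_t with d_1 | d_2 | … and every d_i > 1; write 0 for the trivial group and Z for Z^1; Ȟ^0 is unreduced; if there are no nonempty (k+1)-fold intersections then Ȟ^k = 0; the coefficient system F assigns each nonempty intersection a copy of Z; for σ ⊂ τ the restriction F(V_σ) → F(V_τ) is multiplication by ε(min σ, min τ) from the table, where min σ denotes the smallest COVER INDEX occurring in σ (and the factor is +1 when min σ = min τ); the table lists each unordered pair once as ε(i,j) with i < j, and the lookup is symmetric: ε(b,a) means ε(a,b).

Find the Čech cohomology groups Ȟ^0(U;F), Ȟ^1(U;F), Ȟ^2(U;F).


Ȟ^0(U;F) ≅ 0; Ȟ^1(U;F) ≅ Z ⊕ Z/2; Ȟ^2(U;F) ≅ 0

intersection data:
  V12={q8} V14={q2,q7} V15={q3} V16={q1,q4} V23={q6} V34={q5} V56={q9}
C dims 6,7; δ0: rk 6, SNF 1^5·2
Ȟ^0 = (6 − 6) − 0 = 0, so Ȟ^0 ≅ 0
Ȟ^1 = (7 − 0) − 6 = 1 plus torsion [2], so Ȟ^1 ≅ Z ⊕ Z/2
Ȟ^2 = (0 − 0) − 0 = 0, so Ȟ^2 ≅ 0


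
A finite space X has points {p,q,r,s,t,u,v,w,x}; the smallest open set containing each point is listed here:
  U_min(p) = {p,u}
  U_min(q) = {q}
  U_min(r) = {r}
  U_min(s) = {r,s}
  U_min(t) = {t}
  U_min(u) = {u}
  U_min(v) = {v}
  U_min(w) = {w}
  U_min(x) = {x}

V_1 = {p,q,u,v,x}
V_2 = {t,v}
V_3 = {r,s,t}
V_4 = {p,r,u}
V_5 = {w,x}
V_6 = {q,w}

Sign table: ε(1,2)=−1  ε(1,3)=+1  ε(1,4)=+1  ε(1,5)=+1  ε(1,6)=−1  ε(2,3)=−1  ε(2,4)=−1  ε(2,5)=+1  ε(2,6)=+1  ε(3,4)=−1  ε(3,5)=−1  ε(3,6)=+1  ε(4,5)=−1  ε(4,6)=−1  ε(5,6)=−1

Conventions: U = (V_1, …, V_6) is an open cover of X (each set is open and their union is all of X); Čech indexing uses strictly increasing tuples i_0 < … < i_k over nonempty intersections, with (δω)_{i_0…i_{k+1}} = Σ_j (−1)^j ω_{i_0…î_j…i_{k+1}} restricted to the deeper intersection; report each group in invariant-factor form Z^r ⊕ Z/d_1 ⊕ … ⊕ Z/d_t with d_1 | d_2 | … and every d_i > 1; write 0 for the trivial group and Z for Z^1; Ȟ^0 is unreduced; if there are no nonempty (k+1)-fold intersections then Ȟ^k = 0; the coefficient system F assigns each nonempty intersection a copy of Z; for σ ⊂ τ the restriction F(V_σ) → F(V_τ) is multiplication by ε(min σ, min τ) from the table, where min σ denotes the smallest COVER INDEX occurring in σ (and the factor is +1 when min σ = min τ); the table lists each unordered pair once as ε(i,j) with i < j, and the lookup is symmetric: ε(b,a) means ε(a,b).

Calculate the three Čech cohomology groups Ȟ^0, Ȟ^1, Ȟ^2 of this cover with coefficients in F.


Ȟ^0(U;F) ≅ 0,  Ȟ^1(U;F) ≅ Z ⊕ Z/2,  Ȟ^2(U;F) ≅ 0

cover nerve:
  V12={v} V14={p,u} V15={x} V16={q} V23={t} V34={r} V56={w}
C dims 6,7; δ0: rk 6, SNF 1^5·2
Ȟ^0: (6−6)−0=0 ⇒ 0
Ȟ^1: (7−0)−6=1 plus torsion [2] ⇒ Z ⊕ Z/2
Ȟ^2: (0−0)−0=0 ⇒ 0


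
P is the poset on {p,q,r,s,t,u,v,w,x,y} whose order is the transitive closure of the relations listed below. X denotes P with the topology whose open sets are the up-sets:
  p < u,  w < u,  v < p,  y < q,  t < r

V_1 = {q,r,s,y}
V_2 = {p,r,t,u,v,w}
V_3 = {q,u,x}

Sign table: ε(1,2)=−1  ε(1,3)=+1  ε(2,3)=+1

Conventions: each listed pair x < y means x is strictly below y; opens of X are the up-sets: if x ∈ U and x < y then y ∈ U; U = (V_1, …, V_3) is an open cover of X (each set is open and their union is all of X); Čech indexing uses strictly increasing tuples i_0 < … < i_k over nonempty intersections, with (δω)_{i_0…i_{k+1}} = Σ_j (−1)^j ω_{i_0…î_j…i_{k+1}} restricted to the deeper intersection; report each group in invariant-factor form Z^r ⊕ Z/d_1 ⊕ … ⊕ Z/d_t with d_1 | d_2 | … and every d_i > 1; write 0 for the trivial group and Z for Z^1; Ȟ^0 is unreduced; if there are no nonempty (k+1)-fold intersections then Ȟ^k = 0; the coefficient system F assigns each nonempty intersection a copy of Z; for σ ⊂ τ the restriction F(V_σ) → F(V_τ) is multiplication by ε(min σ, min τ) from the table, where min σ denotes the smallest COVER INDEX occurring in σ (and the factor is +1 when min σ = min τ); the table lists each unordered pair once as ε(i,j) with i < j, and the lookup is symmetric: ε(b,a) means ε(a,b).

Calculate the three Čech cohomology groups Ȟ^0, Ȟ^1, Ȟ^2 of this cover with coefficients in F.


Ȟ^0(U;F) ≅ 0, Ȟ^1(U;F) ≅ Z/2 and Ȟ^2(U;F) ≅ 0

nerve simplices:
  V12={r} V13={q} V23={u}
C dims 3,3; δ0: rk 3, SNF 1^2·2
degree 0: 3−3−0 = 0 → Ȟ^0 ≅ 0
degree 1: 3−0−3 = 0 plus torsion [2] → Ȟ^1 ≅ Z/2
degree 2: 0−0−0 = 0 → Ȟ^2 ≅ 0


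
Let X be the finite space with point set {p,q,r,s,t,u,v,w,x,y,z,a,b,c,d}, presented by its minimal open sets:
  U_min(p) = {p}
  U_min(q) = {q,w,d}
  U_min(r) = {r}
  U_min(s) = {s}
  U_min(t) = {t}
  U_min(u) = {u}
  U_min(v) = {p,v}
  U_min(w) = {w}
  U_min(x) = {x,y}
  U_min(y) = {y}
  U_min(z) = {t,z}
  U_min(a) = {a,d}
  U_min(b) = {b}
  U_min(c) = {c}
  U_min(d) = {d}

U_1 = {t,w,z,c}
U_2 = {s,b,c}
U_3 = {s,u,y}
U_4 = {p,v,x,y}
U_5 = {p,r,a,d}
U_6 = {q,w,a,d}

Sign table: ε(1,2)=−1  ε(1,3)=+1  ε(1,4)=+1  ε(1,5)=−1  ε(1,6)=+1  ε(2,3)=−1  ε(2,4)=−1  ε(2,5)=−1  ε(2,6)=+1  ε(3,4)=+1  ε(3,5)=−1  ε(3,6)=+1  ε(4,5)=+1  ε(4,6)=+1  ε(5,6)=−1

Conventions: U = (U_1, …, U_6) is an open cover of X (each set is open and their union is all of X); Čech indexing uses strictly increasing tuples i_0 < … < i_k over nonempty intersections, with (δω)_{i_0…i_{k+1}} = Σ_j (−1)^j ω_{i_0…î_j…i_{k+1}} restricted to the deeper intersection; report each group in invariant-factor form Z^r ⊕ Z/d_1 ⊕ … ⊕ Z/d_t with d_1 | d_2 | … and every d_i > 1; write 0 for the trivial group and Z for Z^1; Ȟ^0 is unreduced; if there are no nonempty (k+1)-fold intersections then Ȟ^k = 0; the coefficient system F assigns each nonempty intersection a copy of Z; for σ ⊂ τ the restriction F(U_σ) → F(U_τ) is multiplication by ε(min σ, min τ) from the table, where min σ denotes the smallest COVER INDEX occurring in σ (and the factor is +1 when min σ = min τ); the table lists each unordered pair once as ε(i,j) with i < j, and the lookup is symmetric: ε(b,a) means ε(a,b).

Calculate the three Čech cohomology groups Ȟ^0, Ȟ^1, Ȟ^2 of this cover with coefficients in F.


intersection data:
  U12={c} U16={w} U23={s} U34={y} U45={p} U56={a,d}
C dims 6,6; δ0: rk 6, SNF 1^5·2
Ȟ^0 = (6 − 6) − 0 = 0, so Ȟ^0 ≅ 0
Ȟ^1 = (6 − 0) − 6 = 0 plus torsion [2], so Ȟ^1 ≅ Z/2
Ȟ^2 = (0 − 0) − 0 = 0, so Ȟ^2 ≅ 0

Ȟ^0 ≅ 0; Ȟ^1 ≅ Z/2; Ȟ^2 ≅ 0


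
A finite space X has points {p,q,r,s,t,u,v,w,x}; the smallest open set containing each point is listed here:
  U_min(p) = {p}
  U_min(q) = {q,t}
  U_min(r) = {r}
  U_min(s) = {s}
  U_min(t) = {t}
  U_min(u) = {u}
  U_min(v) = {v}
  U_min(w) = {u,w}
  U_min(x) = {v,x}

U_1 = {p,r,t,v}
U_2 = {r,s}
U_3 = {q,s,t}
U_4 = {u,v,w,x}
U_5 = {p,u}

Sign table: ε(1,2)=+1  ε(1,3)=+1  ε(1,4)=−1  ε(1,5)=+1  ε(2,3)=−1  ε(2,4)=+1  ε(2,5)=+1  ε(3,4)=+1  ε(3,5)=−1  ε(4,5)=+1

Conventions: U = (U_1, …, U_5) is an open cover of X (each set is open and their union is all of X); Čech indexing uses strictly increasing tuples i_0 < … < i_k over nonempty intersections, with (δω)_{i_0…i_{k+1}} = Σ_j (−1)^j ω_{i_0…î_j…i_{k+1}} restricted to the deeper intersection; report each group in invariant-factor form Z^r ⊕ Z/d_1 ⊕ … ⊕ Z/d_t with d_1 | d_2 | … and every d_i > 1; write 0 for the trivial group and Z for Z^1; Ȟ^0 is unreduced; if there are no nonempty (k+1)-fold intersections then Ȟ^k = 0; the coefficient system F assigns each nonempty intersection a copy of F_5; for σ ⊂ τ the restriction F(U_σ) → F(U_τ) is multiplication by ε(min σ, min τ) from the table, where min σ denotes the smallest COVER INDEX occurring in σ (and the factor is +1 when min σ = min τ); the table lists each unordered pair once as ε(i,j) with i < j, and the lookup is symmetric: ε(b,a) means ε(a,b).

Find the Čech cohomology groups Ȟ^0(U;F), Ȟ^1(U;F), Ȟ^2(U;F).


intersection data:
  U12={r} U13={t} U14={v} U15={p} U23={s} U45={u}
C dims 5,6; δ0: rk_F5 5
Ȟ^0 = (5 − 5) − 0 = 0, so Ȟ^0 ≅ 0
Ȟ^1 = (6 − 0) − 5 = 1, so Ȟ^1 ≅ Z/5
Ȟ^2 = (0 − 0) − 0 = 0, so Ȟ^2 ≅ 0

Ȟ^0(U;F) ≅ 0, Ȟ^1(U;F) ≅ Z/5, Ȟ^2(U;F) ≅ 0


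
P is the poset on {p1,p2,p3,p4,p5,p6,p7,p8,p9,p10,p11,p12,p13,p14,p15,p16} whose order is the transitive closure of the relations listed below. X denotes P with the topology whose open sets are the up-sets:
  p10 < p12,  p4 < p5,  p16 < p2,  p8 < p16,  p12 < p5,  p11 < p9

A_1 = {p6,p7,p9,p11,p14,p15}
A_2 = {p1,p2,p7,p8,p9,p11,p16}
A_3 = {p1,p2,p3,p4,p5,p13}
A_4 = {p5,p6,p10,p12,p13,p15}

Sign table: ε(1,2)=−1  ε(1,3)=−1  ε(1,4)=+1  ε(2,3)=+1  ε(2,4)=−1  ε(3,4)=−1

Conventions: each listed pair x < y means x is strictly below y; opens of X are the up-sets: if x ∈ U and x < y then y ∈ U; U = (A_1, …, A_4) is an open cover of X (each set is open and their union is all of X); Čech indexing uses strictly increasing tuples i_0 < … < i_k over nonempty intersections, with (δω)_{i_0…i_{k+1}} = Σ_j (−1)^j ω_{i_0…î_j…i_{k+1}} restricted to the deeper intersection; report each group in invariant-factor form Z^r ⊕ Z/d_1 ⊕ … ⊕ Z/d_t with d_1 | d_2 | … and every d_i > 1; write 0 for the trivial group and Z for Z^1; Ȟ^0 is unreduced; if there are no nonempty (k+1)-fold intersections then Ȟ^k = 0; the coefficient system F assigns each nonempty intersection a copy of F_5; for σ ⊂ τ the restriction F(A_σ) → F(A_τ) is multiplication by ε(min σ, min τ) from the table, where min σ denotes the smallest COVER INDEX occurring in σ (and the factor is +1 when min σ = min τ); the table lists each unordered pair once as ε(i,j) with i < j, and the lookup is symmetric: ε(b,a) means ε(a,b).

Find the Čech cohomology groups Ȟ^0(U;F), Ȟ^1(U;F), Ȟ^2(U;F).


Ȟ^0(U;F) ≅ Z/5,  Ȟ^1(U;F) ≅ Z/5,  Ȟ^2(U;F) ≅ 0

cover nerve:
  A12={p7,p9,p11} A14={p6,p15} A23={p1,p2} A34={p5,p13}
C dims 4,4; δ0: rk_F5 3
Ȟ^0: (4−3)−0=1 ⇒ Z/5
Ȟ^1: (4−0)−3=1 ⇒ Z/5
Ȟ^2: (0−0)−0=0 ⇒ 0


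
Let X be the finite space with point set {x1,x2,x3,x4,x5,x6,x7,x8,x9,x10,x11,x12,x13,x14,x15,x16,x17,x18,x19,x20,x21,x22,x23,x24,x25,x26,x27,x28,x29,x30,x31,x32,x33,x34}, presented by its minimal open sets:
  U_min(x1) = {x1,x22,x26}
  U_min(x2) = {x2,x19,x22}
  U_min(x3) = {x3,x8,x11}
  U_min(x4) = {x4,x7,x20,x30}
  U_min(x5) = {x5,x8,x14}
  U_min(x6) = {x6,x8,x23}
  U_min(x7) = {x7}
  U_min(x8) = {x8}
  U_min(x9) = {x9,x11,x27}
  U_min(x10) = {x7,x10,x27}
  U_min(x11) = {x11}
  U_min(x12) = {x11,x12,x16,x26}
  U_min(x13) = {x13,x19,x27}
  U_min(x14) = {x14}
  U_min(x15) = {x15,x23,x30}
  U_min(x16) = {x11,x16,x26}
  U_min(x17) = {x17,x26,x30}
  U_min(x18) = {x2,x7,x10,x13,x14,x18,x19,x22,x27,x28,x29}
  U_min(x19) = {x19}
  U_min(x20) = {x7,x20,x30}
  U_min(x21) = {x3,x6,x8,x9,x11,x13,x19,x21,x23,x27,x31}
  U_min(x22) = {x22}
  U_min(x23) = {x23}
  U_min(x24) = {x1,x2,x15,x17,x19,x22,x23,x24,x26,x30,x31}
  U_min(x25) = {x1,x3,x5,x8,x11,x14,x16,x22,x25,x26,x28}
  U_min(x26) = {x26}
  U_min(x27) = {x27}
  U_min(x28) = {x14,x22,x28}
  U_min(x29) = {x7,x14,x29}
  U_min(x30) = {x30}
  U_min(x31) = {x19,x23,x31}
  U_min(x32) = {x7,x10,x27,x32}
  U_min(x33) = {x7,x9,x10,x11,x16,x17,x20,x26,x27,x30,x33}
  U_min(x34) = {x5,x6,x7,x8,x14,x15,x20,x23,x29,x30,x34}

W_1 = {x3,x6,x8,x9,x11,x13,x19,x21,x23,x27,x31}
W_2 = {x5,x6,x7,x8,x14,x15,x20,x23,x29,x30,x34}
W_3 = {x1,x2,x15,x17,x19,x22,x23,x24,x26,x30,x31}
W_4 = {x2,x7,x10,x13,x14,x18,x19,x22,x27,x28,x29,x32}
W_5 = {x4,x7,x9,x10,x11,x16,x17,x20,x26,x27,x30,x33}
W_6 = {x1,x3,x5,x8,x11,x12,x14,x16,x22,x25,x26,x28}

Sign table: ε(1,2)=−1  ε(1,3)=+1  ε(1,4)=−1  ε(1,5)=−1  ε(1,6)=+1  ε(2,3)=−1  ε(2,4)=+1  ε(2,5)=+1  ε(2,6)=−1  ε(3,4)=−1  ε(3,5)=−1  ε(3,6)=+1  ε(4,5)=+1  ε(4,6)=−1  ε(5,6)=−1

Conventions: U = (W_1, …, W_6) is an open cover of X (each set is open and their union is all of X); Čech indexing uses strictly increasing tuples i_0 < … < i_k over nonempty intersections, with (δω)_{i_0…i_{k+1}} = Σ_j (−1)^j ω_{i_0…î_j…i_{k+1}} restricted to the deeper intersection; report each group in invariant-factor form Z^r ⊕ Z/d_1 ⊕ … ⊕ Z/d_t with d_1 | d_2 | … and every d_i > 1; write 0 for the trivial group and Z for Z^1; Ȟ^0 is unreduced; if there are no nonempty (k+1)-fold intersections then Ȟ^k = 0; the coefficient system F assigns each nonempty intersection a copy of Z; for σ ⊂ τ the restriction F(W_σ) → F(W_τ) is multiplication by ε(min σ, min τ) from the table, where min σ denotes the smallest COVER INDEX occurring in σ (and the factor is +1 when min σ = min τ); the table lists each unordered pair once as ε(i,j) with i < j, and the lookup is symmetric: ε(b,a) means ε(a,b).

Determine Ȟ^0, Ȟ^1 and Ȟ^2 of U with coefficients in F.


nonempty overlaps:
  W12={x6,x8,x23} W13={x19,x23,x31} W14={x13,x19,x27} W15={x9,x11,x27} W16={x3,x8,x11} W23={x15,x23,x30} W24={x7,x14,x29} W25={x7,x20,x30} W26={x5,x8,x14} W34={x2,x19,x22} W35={x17,x26,x30} W36={x1,x22,x26} W45={x7,x10,x27} W46={x14,x22,x28} W56={x11,x16,x26}
  W123={x23} W126={x8} W134={x19} W145={x27} W156={x11} W235={x30} W245={x7} W246={x14} W346={x22} W356={x26}
C dims 6,15,10; δ0: rk 5, SNF 1^5; δ1: rk 10, SNF 1^9·2
degree 0: 6−5−0 = 1 → Ȟ^0 ≅ Z
degree 1: 15−10−5 = 0 → Ȟ^1 ≅ 0
degree 2: 10−0−10 = 0 plus torsion [2] → Ȟ^2 ≅ Z/2

Ȟ^0 ≅ Z; Ȟ^1 ≅ 0; Ȟ^2 ≅ Z/2


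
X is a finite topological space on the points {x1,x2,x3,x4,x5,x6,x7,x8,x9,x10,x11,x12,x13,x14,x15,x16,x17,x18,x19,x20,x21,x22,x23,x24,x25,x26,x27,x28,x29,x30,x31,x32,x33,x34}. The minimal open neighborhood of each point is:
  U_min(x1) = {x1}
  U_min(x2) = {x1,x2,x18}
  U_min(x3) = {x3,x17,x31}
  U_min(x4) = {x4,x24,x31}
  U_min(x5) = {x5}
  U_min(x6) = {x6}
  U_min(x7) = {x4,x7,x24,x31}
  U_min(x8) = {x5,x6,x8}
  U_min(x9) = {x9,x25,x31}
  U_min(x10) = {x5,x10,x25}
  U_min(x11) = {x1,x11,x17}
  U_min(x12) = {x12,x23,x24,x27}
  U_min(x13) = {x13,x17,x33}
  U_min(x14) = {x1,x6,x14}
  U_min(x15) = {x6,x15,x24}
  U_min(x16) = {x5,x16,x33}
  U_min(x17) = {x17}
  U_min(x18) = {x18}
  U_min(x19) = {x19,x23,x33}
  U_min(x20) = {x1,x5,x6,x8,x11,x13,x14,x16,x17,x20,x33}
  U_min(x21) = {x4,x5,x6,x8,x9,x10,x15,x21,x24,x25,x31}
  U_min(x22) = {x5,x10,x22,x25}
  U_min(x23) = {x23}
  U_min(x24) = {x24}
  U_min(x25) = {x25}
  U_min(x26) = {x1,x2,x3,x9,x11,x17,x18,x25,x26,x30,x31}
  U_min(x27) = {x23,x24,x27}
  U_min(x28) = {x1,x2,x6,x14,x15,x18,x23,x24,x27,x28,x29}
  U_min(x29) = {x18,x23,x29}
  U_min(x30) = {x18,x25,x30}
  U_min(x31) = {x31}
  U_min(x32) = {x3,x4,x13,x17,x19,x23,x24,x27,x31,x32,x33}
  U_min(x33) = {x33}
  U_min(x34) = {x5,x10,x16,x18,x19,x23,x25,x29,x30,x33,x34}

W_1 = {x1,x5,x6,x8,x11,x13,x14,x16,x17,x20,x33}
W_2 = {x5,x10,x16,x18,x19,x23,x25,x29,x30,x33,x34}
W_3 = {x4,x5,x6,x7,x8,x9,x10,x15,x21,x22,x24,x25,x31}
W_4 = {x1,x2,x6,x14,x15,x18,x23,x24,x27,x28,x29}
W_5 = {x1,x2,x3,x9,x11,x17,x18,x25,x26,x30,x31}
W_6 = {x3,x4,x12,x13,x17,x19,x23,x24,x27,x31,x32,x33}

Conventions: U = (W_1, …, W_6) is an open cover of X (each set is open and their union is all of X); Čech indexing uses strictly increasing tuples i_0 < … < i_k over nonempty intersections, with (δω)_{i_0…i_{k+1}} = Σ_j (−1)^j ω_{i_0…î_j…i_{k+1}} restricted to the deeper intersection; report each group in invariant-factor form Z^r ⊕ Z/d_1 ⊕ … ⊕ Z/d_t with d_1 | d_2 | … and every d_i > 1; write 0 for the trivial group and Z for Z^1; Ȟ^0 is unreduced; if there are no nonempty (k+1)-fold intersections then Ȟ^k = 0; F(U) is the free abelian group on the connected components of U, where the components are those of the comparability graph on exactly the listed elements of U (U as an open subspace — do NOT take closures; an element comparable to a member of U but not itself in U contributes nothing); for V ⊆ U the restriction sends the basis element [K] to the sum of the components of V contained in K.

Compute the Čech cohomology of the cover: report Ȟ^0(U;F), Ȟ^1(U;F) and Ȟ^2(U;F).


Ȟ^0(U;F) ≅ Z, Ȟ^1(U;F) ≅ 0 and Ȟ^2(U;F) ≅ Z/2

nonempty overlaps:
  W12={x5,x16,x33} W13={x5,x6,x8} W14={x1,x6,x14} W15={x1,x11,x17} W16={x13,x17,x33} W23={x5,x10,x25} W24={x18,x23,x29} W25={x18,x25,x30} W26={x19,x23,x33} W34={x6,x15,x24} W35={x9,x25,x31} W36={x4,x24,x31} W45={x1,x2,x18} W46={x23,x24,x27} W56={x3,x17,x31}
  W123={x5} W126={x33} W134={x6} W145={x1} W156={x17} W235={x25} W245={x18} W246={x23} W346={x24} W356={x31}
components per intersection:
  W1: {x1,x5,x6,x8,x11,x13,x14,x16,x17,x20,x33}
  W2: {x5,x10,x16,x18,x19,x23,x25,x29,x30,x33,x34}
  W3: {x4,x5,x6,x7,x8,x9,x10,x15,x21,x22,x24,x25,x31}
  W4: {x1,x2,x6,x14,x15,x18,x23,x24,x27,x28,x29}
  W5: {x1,x2,x3,x9,x11,x17,x18,x25,x26,x30,x31}
  W6: {x3,x4,x12,x13,x17,x19,x23,x24,x27,x31,x32,x33}
  W12: {x5,x16,x33}
  W13: {x5,x6,x8}
  W14: {x1,x6,x14}
  W15: {x1,x11,x17}
  W16: {x13,x17,x33}
  W23: {x5,x10,x25}
  W24: {x18,x23,x29}
  W25: {x18,x25,x30}
  W26: {x19,x23,x33}
  W34: {x6,x15,x24}
  W35: {x9,x25,x31}
  W36: {x4,x24,x31}
  W45: {x1,x2,x18}
  W46: {x23,x24,x27}
  W56: {x3,x17,x31}
  W123: {x5}
  W126: {x33}
  W134: {x6}
  W145: {x1}
  W156: {x17}
  W235: {x25}
  W245: {x18}
  W246: {x23}
  W346: {x24}
  W356: {x31}
C dims 6,15,10; δ0: rk 5, SNF 1^5; δ1: rk 10, SNF 1^9·2
degree 0: 6−5−0 = 1 → Ȟ^0 ≅ Z
degree 1: 15−10−5 = 0 → Ȟ^1 ≅ 0
degree 2: 10−0−10 = 0 plus torsion [2] → Ȟ^2 ≅ Z/2


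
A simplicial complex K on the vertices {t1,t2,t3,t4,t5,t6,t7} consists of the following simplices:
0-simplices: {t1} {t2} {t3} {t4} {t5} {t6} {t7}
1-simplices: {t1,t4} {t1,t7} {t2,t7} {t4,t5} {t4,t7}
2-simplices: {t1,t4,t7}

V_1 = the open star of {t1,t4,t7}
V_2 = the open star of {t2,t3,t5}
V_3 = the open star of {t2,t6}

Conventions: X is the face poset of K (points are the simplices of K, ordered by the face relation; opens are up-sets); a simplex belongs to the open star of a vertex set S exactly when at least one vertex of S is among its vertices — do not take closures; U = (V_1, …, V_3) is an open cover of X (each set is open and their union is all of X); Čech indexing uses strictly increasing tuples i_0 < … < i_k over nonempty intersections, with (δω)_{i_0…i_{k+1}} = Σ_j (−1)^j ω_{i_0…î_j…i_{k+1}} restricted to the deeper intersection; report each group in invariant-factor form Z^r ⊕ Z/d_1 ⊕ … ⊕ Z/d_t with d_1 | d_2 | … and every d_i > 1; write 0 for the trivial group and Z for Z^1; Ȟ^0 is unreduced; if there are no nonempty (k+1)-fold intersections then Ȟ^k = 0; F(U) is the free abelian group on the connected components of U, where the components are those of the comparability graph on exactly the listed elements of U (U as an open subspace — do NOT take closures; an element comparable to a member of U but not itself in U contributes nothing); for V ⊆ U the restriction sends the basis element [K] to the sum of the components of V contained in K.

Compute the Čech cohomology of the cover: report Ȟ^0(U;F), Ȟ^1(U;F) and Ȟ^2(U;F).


intersection data:
  V1={{t1},{t4},{t7},{t1,t4},{t1,t7},{t2,t7},{t4,t5},{t4,t7},{t1,t4,t7}} V2={{t2},{t3},{t5},{t2,t7},{t4,t5}} V3={{t2},{t6},{t2,t7}}
  V12={{t2,t7},{t4,t5}} V13={{t2,t7}} V23={{t2},{t2,t7}}
  V123={{t2,t7}}
components per intersection:
  V1: {{t1},{t4},{t7},{t1,t4},{t1,t7},{t2,t7},{t4,t5},{t4,t7},{t1,t4,t7}}
  V2: {{t2},{t2,t7}} {{t3}} {{t5},{t4,t5}}
  V3: {{t2},{t2,t7}} {{t6}}
  V12: {{t2,t7}} {{t4,t5}}
  V13: {{t2,t7}}
  V23: {{t2},{t2,t7}}
  V123: {{t2,t7}}
C dims 6,4,1; δ0: rk 3, SNF 1^3; δ1: rk 1, SNF 1^1
Ȟ^0 = (6 − 3) − 0 = 3, so Ȟ^0 ≅ Z^3
Ȟ^1 = (4 − 1) − 3 = 0, so Ȟ^1 ≅ 0
Ȟ^2 = (1 − 0) − 1 = 0, so Ȟ^2 ≅ 0

Ȟ^0 ≅ Z^3, Ȟ^1 ≅ 0 and Ȟ^2 ≅ 0


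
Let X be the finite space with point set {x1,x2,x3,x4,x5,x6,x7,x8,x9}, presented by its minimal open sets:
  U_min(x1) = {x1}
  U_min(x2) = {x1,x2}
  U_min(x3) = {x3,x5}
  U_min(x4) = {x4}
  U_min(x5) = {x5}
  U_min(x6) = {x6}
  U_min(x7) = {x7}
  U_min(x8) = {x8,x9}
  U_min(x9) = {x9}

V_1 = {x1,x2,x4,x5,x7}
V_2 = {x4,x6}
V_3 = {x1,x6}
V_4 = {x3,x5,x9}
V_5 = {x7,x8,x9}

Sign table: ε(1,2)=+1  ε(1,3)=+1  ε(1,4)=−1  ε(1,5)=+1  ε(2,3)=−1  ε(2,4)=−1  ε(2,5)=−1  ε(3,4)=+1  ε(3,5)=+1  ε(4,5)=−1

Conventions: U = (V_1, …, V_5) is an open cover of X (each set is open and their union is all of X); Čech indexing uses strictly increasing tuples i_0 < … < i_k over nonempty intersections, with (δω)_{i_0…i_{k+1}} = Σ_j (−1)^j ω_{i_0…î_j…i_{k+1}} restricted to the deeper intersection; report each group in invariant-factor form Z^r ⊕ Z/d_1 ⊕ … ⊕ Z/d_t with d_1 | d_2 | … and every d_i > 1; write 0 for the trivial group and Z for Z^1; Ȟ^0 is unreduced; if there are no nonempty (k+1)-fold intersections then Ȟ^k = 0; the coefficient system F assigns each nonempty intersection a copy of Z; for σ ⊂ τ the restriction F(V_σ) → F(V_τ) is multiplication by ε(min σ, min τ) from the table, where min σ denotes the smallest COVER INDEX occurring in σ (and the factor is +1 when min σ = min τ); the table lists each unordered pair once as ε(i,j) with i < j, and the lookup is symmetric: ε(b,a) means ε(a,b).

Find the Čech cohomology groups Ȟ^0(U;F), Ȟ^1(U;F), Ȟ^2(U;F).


nonempty intersections:
  V12={x4} V13={x1} V14={x5} V15={x7} V23={x6} V45={x9}
C dims 5,6; δ0: rk 5, SNF 1^4·2
Ȟ^0: (5−5)−0=0 ⇒ 0
Ȟ^1: (6−0)−5=1 plus torsion [2] ⇒ Z ⊕ Z/2
Ȟ^2: (0−0)−0=0 ⇒ 0

Ȟ^0 ≅ 0, Ȟ^1 ≅ Z ⊕ Z/2, Ȟ^2 ≅ 0


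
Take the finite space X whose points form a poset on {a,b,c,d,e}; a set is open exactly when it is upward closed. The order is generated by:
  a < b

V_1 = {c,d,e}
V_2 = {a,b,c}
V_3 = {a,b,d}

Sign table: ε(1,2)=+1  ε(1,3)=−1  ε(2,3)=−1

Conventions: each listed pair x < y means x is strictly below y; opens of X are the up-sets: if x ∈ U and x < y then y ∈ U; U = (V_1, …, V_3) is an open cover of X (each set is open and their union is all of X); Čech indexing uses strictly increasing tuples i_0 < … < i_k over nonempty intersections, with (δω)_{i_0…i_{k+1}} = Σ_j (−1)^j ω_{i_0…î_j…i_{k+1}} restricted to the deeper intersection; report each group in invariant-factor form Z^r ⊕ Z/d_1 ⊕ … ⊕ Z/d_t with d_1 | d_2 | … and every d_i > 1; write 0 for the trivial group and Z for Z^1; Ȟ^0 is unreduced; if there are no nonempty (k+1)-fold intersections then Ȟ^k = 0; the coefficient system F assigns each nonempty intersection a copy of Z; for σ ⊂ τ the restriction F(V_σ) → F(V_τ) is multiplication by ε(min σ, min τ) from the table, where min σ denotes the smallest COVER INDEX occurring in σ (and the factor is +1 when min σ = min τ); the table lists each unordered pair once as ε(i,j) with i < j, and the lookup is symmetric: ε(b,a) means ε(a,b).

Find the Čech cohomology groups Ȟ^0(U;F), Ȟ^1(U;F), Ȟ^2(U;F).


Ȟ^0 = Z,  Ȟ^1 = Z,  Ȟ^2 = 0

nonempty intersections:
  V12={c} V13={d} V23={a,b}
C dims 3,3; δ0: rk 2, SNF 1^2
Ȟ^0: (3−2)−0=1 ⇒ Z
Ȟ^1: (3−0)−2=1 ⇒ Z
Ȟ^2: (0−0)−0=0 ⇒ 0


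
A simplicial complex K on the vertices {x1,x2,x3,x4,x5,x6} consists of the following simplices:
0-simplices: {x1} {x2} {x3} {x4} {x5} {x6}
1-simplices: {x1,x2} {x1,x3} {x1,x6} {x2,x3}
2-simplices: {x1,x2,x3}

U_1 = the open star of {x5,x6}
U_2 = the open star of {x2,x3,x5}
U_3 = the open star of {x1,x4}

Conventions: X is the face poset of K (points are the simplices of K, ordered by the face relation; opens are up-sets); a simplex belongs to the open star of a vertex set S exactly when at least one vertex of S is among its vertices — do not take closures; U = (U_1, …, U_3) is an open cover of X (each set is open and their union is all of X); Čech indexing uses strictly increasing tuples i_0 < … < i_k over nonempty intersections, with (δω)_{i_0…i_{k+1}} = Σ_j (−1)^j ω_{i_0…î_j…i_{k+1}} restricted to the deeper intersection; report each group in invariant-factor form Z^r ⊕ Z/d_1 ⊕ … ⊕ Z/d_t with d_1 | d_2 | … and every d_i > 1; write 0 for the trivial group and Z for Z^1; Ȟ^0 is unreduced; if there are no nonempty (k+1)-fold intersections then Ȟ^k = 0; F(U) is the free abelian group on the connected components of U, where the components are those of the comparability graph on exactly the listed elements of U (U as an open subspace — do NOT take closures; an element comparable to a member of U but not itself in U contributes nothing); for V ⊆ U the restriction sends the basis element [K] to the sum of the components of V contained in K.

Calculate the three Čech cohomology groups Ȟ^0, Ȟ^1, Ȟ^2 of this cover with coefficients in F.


Ȟ^0(U;F) ≅ Z^3,  Ȟ^1(U;F) ≅ 0,  Ȟ^2(U;F) ≅ 0

intersection data:
  U1={{x5},{x6},{x1,x6}} U2={{x2},{x3},{x5},{x1,x2},{x1,x3},{x2,x3},{x1,x2,x3}} U3={{x1},{x4},{x1,x2},{x1,x3},{x1,x6},{x1,x2,x3}}
  U12={{x5}} U13={{x1,x6}} U23={{x1,x2},{x1,x3},{x1,x2,x3}}
components per intersection:
  U1: {{x5}} {{x6},{x1,x6}}
  U2: {{x2},{x3},{x1,x2},{x1,x3},{x2,x3},{x1,x2,x3}} {{x5}}
  U3: {{x1},{x1,x2},{x1,x3},{x1,x6},{x1,x2,x3}} {{x4}}
  U12: {{x5}}
  U13: {{x1,x6}}
  U23: {{x1,x2},{x1,x3},{x1,x2,x3}}
C dims 6,3; δ0: rk 3, SNF 1^3
Ȟ^0 = (6 − 3) − 0 = 3, so Ȟ^0 ≅ Z^3
Ȟ^1 = (3 − 0) − 3 = 0, so Ȟ^1 ≅ 0
Ȟ^2 = (0 − 0) − 0 = 0, so Ȟ^2 ≅ 0


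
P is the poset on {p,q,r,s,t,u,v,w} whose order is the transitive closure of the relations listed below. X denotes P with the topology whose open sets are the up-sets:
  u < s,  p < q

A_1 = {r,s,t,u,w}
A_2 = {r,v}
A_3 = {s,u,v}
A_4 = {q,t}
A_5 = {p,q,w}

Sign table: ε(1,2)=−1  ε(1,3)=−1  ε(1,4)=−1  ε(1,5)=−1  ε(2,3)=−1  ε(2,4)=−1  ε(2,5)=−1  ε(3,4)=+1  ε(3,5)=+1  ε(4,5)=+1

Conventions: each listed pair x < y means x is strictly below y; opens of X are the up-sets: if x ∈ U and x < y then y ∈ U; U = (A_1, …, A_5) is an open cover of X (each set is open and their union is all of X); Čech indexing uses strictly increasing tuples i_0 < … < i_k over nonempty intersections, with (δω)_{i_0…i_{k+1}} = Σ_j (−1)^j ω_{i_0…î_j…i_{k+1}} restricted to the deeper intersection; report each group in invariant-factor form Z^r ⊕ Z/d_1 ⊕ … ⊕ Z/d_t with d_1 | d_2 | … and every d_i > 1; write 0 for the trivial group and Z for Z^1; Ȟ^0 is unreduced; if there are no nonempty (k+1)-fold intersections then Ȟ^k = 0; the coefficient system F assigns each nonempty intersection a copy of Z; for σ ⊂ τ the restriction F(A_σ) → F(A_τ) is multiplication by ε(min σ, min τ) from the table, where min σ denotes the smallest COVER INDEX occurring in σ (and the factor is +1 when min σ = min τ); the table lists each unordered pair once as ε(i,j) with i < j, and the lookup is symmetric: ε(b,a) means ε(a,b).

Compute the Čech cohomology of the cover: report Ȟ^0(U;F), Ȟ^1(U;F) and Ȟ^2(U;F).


Ȟ^0(U;F) ≅ 0, Ȟ^1(U;F) ≅ Z ⊕ Z/2, Ȟ^2(U;F) ≅ 0

cover nerve:
  A12={r} A13={s,u} A14={t} A15={w} A23={v} A45={q}
C dims 5,6; δ0: rk 5, SNF 1^4·2
Ȟ^0: (5−5)−0=0 ⇒ 0
Ȟ^1: (6−0)−5=1 plus torsion [2] ⇒ Z ⊕ Z/2
Ȟ^2: (0−0)−0=0 ⇒ 0


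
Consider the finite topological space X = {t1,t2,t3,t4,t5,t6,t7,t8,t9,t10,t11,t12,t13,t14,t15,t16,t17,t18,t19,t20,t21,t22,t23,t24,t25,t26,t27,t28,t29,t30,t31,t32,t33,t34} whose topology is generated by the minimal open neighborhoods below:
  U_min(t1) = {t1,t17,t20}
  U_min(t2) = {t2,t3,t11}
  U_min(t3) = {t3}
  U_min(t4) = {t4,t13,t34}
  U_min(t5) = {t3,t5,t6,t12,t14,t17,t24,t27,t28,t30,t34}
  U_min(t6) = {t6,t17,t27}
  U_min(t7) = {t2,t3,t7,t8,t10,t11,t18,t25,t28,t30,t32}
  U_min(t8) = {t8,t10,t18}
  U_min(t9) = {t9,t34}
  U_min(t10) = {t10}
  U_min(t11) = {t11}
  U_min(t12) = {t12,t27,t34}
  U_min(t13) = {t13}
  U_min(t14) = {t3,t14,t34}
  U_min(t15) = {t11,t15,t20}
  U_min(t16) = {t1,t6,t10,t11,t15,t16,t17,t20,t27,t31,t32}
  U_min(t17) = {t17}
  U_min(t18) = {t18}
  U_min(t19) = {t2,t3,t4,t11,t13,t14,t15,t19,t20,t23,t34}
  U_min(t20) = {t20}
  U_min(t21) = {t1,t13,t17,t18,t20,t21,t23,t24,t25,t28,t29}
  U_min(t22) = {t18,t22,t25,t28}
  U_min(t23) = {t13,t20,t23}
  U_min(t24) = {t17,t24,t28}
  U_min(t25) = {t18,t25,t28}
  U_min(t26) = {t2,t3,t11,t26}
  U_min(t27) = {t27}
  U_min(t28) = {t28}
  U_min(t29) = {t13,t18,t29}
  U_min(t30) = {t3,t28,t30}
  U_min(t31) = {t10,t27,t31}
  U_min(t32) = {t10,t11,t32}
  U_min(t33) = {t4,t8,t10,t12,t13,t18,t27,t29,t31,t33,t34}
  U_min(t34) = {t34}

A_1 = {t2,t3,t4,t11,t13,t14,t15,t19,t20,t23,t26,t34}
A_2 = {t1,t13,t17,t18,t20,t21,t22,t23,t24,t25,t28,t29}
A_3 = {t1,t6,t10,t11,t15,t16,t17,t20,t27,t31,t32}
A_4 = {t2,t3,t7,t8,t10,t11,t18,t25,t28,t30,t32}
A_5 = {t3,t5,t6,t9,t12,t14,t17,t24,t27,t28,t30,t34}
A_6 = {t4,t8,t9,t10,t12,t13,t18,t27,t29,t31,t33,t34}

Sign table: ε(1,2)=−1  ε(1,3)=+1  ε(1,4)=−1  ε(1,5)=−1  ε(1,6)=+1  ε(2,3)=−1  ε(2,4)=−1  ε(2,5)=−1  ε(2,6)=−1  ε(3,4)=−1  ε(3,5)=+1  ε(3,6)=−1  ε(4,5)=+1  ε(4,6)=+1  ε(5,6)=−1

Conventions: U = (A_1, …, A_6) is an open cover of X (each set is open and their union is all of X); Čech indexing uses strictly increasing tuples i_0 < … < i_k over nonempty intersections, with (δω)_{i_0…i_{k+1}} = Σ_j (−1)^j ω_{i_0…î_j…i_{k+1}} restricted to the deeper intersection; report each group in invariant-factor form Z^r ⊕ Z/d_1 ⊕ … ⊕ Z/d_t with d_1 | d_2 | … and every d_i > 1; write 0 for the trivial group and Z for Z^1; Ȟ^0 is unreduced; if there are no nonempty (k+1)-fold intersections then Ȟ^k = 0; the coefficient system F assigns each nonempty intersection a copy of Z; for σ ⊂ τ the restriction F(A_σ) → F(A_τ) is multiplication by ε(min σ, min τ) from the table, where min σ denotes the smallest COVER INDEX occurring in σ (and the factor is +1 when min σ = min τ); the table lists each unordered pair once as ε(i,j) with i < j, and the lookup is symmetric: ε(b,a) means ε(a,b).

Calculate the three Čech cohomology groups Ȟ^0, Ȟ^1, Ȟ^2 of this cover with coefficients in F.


Ȟ^0(U;F) ≅ 0, Ȟ^1(U;F) ≅ Z/2, Ȟ^2(U;F) ≅ Z

cover nerve:
  A12={t13,t20,t23} A13={t11,t15,t20} A14={t2,t3,t11} A15={t3,t14,t34} A16={t4,t13,t34} A23={t1,t17,t20} A24={t18,t25,t28} A25={t17,t24,t28} A26={t13,t18,t29} A34={t10,t11,t32} A35={t6,t17,t27} A36={t10,t27,t31} A45={t3,t28,t30} A46={t8,t10,t18} A56={t9,t12,t27,t34}
  A123={t20} A126={t13} A134={t11} A145={t3} A156={t34} A235={t17} A245={t28} A246={t18} A346={t10} A356={t27}
C dims 6,15,10; δ0: rk 6, SNF 1^5·2; δ1: rk 9, SNF 1^9
Ȟ^0: (6−6)−0=0 ⇒ 0
Ȟ^1: (15−9)−6=0 plus torsion [2] ⇒ Z/2
Ȟ^2: (10−0)−9=1 ⇒ Z


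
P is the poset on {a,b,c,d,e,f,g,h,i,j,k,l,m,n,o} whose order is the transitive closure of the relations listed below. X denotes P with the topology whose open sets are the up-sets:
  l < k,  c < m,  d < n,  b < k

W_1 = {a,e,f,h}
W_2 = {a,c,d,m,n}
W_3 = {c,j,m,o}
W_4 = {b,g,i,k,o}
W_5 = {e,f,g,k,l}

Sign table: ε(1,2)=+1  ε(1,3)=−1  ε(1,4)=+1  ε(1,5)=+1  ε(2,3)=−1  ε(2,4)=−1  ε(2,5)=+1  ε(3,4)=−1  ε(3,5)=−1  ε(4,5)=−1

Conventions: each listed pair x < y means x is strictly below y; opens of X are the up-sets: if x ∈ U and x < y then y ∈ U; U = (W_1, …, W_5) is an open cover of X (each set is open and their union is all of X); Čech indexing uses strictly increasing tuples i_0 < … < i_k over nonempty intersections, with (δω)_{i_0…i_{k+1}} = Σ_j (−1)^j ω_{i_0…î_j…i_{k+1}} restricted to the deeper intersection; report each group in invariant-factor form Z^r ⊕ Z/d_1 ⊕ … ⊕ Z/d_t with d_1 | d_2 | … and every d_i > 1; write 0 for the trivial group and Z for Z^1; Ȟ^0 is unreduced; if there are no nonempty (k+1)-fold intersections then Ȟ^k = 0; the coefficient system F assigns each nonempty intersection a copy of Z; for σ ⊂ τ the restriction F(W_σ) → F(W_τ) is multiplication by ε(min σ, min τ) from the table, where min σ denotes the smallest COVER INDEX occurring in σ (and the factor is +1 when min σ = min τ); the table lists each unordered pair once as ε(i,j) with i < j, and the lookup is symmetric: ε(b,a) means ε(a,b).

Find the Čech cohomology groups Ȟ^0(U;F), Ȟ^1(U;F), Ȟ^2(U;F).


Ȟ^0(U;F) ≅ 0,  Ȟ^1(U;F) ≅ Z/2,  Ȟ^2(U;F) ≅ 0

nerve of the cover:
  W12={a} W15={e,f} W23={c,m} W34={o} W45={g,k}
C dims 5,5; δ0: rk 5, SNF 1^4·2
Ȟ^0 = (5 − 5) − 0 = 0, so Ȟ^0 ≅ 0
Ȟ^1 = (5 − 0) − 5 = 0 plus torsion [2], so Ȟ^1 ≅ Z/2
Ȟ^2 = (0 − 0) − 0 = 0, so Ȟ^2 ≅ 0


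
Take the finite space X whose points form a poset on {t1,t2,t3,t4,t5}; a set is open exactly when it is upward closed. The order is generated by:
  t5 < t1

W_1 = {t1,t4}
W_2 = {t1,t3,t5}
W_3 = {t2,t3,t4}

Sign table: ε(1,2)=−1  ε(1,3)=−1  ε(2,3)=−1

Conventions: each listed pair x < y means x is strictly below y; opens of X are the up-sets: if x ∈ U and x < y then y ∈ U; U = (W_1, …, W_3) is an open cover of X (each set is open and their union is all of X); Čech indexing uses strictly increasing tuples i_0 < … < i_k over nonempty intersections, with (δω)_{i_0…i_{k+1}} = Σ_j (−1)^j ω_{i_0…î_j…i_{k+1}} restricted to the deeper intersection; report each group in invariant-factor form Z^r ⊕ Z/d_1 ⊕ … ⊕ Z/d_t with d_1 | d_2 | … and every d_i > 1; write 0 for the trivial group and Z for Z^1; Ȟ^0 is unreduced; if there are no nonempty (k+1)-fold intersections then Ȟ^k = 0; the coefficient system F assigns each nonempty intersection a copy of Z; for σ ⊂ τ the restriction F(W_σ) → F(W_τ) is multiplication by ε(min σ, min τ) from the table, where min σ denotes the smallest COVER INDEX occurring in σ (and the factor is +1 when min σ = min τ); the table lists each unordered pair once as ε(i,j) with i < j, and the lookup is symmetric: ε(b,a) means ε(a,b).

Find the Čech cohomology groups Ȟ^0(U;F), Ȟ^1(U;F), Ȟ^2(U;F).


intersection data:
  W12={t1} W13={t4} W23={t3}
C dims 3,3; δ0: rk 3, SNF 1^2·2
Ȟ^0 = (3 − 3) − 0 = 0, so Ȟ^0 ≅ 0
Ȟ^1 = (3 − 0) − 3 = 0 plus torsion [2], so Ȟ^1 ≅ Z/2
Ȟ^2 = (0 − 0) − 0 = 0, so Ȟ^2 ≅ 0

Ȟ^0 ≅ 0,  Ȟ^1 ≅ Z/2,  Ȟ^2 ≅ 0


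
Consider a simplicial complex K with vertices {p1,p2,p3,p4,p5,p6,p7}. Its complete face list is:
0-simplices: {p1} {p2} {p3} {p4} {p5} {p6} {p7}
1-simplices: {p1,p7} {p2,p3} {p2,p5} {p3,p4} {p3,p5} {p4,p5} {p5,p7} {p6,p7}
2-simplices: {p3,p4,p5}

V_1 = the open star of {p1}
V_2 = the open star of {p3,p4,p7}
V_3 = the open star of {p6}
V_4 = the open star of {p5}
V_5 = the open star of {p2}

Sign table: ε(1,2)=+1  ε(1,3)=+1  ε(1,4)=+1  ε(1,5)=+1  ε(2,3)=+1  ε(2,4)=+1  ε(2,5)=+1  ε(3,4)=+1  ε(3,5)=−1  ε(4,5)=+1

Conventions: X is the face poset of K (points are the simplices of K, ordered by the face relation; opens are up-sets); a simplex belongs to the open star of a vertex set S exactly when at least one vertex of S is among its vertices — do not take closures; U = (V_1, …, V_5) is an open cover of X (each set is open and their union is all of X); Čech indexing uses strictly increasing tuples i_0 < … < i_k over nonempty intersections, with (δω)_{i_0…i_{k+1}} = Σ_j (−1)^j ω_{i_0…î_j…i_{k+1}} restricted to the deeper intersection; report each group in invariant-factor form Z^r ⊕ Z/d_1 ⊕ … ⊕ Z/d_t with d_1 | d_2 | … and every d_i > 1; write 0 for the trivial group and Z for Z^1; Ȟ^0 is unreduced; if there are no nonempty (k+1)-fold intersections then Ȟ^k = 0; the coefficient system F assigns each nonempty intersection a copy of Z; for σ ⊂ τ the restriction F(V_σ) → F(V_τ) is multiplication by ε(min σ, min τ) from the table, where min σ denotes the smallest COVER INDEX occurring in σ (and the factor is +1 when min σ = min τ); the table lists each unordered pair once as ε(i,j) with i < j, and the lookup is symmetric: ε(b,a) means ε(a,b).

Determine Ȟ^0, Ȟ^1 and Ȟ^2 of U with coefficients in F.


intersection data:
  V1={{p1},{p1,p7}} V2={{p3},{p4},{p7},{p1,p7},{p2,p3},{p3,p4},{p3,p5},{p4,p5},{p5,p7},{p6,p7},{p3,p4,p5}} V3={{p6},{p6,p7}} V4={{p5},{p2,p5},{p3,p5},{p4,p5},{p5,p7},{p3,p4,p5}} V5={{p2},{p2,p3},{p2,p5}}
  V12={{p1,p7}} V23={{p6,p7}} V24={{p3,p5},{p4,p5},{p5,p7},{p3,p4,p5}} V25={{p2,p3}} V45={{p2,p5}}
C dims 5,5; δ0: rk 4, SNF 1^4
Ȟ^0 = (5 − 4) − 0 = 1, so Ȟ^0 ≅ Z
Ȟ^1 = (5 − 0) − 4 = 1, so Ȟ^1 ≅ Z
Ȟ^2 = (0 − 0) − 0 = 0, so Ȟ^2 ≅ 0

Ȟ^0 = Z, Ȟ^1 = Z and Ȟ^2 = 0
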